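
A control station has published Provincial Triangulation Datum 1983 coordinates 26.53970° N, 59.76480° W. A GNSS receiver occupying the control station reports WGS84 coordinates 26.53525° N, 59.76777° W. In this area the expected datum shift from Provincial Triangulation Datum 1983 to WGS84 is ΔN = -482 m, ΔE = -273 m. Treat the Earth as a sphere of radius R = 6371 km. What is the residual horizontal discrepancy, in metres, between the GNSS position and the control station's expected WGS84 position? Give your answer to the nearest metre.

Observed coordinate differences: Δφ = -0.00445°, Δλ = -0.00297°.
Converting to metres (1° lat = 111195 m, cos φ = 0.894625): observed ΔN = -494.8 m, observed ΔE = -295.4 m.
Subtracting the expected shift leaves a residual of -494.8 − (-482) = -12.8 m north and -295.4 − (-273) = -22.4 m east.
Residual distance = √((-12.8)² + (-22.4)²) = 25.9 m.

26 m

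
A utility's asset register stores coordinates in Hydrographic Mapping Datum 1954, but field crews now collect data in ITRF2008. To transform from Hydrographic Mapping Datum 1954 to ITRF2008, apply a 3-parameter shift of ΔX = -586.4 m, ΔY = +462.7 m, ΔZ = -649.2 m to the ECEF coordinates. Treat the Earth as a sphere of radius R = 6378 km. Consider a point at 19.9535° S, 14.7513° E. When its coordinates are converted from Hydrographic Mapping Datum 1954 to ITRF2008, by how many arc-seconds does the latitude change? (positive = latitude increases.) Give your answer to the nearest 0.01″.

Δφ = -24.69″

sin φ = -0.341257, cos φ = 0.939970, sin λ = 0.254624, cos λ = 0.967040.
North component: ΔN = −sin φ cos λ·ΔX − sin φ sin λ·ΔY + cos φ·ΔZ = −(-0.341257)(0.967040)(-586.4) − (-0.341257)(0.254624)(462.7) + (0.939970)(-649.2) = -763.54 m.
1° of latitude spans πR/180 = 111317 m, so Δφ = -763.54 / 111317 × 3600 = -24.693″.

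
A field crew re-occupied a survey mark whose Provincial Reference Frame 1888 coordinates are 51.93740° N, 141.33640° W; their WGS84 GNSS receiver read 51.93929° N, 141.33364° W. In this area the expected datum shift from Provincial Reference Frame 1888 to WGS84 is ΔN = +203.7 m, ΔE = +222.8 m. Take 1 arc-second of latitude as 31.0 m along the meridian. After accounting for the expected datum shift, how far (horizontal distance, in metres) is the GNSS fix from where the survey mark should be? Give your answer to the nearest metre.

Observed coordinate differences: Δφ = +0.00189°, Δλ = +0.00276°.
Converting to metres (1° lat = 111600 m, cos φ = 0.616522): observed ΔN = 210.9 m, observed ΔE = 189.9 m.
Subtracting the expected shift leaves a residual of 210.9 − (203.7) = 7.2 m north and 189.9 − (222.8) = -32.9 m east.
Residual distance = √(7.2² + (-32.9)²) = 33.7 m.

34 m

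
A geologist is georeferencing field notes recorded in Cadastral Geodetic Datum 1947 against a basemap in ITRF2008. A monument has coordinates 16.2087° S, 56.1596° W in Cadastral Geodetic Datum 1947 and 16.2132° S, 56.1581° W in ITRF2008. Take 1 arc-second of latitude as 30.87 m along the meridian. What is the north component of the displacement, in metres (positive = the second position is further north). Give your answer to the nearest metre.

Δφ = -16.2132° − -16.2087° = -0.0045°; Δλ = -56.1581° − -56.1596° = +0.0015°.
1° of latitude = 3600 × 30.87 = 111132 m.
ΔN = Δφ × 111132 = -500.1 m; ΔE = Δλ × 111132 × cos(-16.2087°) = +0.0015 × 111132 × 0.960251 = 160.1 m.

ΔN = -500 m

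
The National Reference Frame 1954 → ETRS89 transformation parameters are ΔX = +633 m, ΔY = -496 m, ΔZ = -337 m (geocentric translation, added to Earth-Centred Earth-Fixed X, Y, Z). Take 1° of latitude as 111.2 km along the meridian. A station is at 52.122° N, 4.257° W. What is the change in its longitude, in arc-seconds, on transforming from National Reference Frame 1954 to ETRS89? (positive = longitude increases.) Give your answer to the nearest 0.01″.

sin φ = 0.789320, cos φ = 0.613982, sin λ = -0.074230, cos λ = 0.997241.
East component: ΔE = −sin λ·ΔX + cos λ·ΔY = −(-0.074230)(633) + (0.997241)(-496) = -447.64 m.
1° of latitude spans 111200 m; at latitude φ, 1° of longitude spans that × cos φ = 68274.8 m, so Δλ = -447.64 / 68274.8 × 3600 = -23.603″.

Δλ = -23.60″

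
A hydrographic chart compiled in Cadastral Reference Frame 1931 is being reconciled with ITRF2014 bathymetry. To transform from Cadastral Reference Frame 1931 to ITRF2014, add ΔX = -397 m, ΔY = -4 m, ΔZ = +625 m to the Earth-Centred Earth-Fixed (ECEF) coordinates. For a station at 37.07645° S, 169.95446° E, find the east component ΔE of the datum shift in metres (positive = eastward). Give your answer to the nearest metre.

ΔE = 73 m

The local east axis at (φ, λ) is (−sin λ, cos λ, 0), so ΔE = −sin(169.95446°)·(-397) + cos(169.95446°)·(-4) = 73.19 m.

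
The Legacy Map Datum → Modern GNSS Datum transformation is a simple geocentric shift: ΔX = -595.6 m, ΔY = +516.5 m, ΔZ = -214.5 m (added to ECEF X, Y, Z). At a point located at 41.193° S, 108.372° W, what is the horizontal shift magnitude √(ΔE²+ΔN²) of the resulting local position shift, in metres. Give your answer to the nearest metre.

812 m

At φ = -41.193°, λ = -108.372°: sin φ = -0.658598, cos φ = 0.752495, sin λ = -0.949030, cos λ = -0.315185.
ΔE = −sin λ·ΔX + cos λ·ΔY = −(-0.949030)·(-595.6) + (-0.315185)·(516.5) = -728.04 m.
ΔN = −sin φ cos λ·ΔX − sin φ sin λ·ΔY + cos φ·ΔZ = −(-0.658598)(-0.315185)(-595.6) − (-0.658598)(-0.949030)(516.5) + (0.752495)(-214.5) = -360.60 m.
Horizontal magnitude = √(ΔE² + ΔN²) = √((-728.04)² + (-360.60)²) = 812.45 m.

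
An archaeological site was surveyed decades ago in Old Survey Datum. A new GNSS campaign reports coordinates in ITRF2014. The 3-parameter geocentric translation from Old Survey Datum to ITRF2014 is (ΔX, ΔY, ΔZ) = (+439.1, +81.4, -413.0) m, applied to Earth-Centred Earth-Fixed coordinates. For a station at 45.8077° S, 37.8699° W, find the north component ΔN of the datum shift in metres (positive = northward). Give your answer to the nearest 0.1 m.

At φ = -45.8077°, λ = -37.8699°: sin φ = -0.717004, cos φ = 0.697069, sin λ = -0.613871, cos λ = 0.789407.
ΔN = −sin φ cos λ·ΔX − sin φ sin λ·ΔY + cos φ·ΔZ = −(-0.717004)(0.789407)(439.1) − (-0.717004)(-0.613871)(81.4) + (0.697069)(-413.0) = -75.18 m.

ΔN = -75.2 m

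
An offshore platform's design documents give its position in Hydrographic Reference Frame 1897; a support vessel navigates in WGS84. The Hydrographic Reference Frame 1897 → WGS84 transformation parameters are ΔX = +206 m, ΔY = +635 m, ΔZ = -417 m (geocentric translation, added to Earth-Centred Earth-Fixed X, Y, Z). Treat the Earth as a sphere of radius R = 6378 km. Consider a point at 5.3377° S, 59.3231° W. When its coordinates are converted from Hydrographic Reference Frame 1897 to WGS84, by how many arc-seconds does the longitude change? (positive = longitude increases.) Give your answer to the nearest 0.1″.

sin φ = -0.093026, cos φ = 0.995664, sin λ = -0.860058, cos λ = 0.510196.
East component: ΔE = −sin λ·ΔX + cos λ·ΔY = −(-0.860058)(206) + (0.510196)(635) = 501.15 m.
1° of latitude spans πR/180 = 111317 m; at latitude φ, 1° of longitude spans that × cos φ = 110834.4 m, so Δλ = 501.15 / 110834.4 × 3600 = 16.278″.

Δλ = 16.3″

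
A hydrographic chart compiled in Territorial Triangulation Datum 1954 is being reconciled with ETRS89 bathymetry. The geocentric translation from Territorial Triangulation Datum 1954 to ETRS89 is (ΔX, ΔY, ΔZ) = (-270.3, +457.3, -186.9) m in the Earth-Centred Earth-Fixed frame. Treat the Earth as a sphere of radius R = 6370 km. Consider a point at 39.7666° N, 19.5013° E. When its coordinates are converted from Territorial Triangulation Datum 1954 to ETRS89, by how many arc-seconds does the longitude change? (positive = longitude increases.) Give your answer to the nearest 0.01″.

Δλ = 21.96″

sin φ = 0.639662, cos φ = 0.768657, sin λ = 0.333828, cos λ = 0.942634.
East component: ΔE = −sin λ·ΔX + cos λ·ΔY = −(0.333828)(-270.3) + (0.942634)(457.3) = 521.30 m.
1° of latitude spans πR/180 = 111177 m; at latitude φ, 1° of longitude spans that × cos φ = 85457.3 m, so Δλ = 521.30 / 85457.3 × 3600 = 21.960″.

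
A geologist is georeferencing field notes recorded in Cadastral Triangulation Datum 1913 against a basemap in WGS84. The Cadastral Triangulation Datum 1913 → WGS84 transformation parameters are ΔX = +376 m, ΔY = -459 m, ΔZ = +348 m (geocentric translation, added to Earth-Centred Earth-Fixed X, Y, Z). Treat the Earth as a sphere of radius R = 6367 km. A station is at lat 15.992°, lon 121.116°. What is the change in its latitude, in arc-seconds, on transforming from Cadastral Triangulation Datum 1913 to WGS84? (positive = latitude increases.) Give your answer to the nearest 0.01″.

sin φ = 0.275503, cos φ = 0.961300, sin λ = 0.856123, cos λ = -0.516772.
North component: ΔN = −sin φ cos λ·ΔX − sin φ sin λ·ΔY + cos φ·ΔZ = −(0.275503)(-0.516772)(376) − (0.275503)(0.856123)(-459) + (0.961300)(348) = 496.33 m.
1° of latitude spans πR/180 = 111125 m, so Δφ = 496.33 / 111125 × 3600 = 16.079″.

Δφ = 16.08″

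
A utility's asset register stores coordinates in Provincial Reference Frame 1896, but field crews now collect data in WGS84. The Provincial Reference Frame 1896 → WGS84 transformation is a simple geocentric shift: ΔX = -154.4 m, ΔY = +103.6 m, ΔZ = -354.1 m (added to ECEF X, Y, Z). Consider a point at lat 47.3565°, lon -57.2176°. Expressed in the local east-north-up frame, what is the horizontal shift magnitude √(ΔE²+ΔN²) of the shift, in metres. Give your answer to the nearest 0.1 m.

136.0 m

The local east axis at (φ, λ) is (−sin λ, cos λ, 0), so ΔE = −sin(-57.2176°)·(-154.4) + cos(-57.2176°)·103.6 = -73.71 m.
The local north axis is (−sin φ cos λ, −sin φ sin λ, cos φ), giving ΔN = 61.495 + 64.069 − 239.880 = -114.32 m.
Horizontal magnitude = √(ΔE² + ΔN²) = √((-73.71)² + (-114.32)²) = 136.02 m.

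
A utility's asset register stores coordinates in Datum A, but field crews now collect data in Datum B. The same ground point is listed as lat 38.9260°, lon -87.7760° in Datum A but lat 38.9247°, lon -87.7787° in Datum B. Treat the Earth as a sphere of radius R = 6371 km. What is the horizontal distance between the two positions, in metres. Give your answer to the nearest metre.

275 m

Δφ = 38.9247° − 38.9260° = -0.0013°; Δλ = -87.7787° − -87.7760° = -0.0027°.
1° along a meridian = πR/180 = 111195 m.
ΔN = Δφ × 111195 = -144.6 m; ΔE = Δλ × 111195 × cos(38.9260°) = -0.0027 × 111195 × 0.777958 = -233.6 m.
Distance = √(ΔE² + ΔN²) = √((-233.6)² + (-144.6)²) = 274.7 m.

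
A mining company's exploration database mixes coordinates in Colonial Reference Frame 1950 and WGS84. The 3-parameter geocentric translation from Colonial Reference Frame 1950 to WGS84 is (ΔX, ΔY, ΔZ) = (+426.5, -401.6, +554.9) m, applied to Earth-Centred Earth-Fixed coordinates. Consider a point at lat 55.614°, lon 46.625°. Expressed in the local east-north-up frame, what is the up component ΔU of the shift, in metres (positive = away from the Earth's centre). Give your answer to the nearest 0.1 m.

ΔU = 458.5 m

At φ = 55.614°, λ = 46.625°: sin φ = 0.825252, cos φ = 0.564765, sin λ = 0.726874, cos λ = 0.686770.
ΔU = cos φ cos λ·ΔX + cos φ sin λ·ΔY + sin φ·ΔZ = (0.564765)(0.686770)(426.5) + (0.564765)(0.726874)(-401.6) + (0.825252)(554.9) = 458.49 m.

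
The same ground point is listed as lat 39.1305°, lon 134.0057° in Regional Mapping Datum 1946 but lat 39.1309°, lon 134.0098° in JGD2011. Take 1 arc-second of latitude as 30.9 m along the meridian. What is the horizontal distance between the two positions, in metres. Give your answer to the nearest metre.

Δφ = 39.1309° − 39.1305° = +0.0004°; Δλ = 134.0098° − 134.0057° = +0.0041°.
1° of latitude = 3600 × 30.90 = 111240 m.
ΔN = Δφ × 111240 = 44.5 m; ΔE = Δλ × 111240 × cos(39.1305°) = +0.0041 × 111240 × 0.775711 = 353.8 m.
Distance = √(ΔE² + ΔN²) = √(353.8² + 44.5²) = 356.6 m.

357 m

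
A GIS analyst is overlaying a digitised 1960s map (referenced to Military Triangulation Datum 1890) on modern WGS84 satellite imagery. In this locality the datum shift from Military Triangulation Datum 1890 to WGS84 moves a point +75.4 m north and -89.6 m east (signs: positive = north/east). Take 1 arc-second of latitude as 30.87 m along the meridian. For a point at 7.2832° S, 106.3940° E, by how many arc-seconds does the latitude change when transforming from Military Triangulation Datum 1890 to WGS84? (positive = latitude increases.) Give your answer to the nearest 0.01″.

1″ of latitude = 30.87 m, so Δφ = 75.4 / 30.87 = 2.443″.

Δφ = 2.44″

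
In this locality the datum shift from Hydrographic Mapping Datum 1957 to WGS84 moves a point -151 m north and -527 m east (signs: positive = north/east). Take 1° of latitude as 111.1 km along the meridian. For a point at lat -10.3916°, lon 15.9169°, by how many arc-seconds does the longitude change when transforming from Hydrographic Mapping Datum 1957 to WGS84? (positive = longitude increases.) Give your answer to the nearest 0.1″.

Δλ = -17.4″

At latitude -10.3916°, cos φ = 0.983598.
1° of longitude at this latitude = 111.1 × cos φ = 109.28 km, so Δλ = -527.0 / 109277.7 = -0.0048226° = -17.361″.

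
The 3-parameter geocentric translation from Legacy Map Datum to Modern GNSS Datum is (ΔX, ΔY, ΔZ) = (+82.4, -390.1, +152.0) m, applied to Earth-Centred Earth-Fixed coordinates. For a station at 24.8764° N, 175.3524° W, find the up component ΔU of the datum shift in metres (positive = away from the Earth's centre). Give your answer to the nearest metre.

The local up (radial) axis is (cos φ cos λ, cos φ sin λ, sin φ), giving ΔU = -74.509 + 28.676 + 63.941 = 18.11 m.

ΔU = 18 m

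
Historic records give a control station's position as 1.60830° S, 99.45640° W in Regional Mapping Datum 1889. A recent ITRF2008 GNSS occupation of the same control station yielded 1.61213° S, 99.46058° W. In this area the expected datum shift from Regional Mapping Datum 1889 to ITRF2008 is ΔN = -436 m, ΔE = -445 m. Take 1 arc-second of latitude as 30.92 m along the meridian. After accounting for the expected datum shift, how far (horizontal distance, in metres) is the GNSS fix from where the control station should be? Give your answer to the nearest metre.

22 m

Observed coordinate differences: Δφ = -0.00383°, Δλ = -0.00418°.
Converting to metres (1° lat = 111312 m, cos φ = 0.999606): observed ΔN = -426.3 m, observed ΔE = -465.1 m.
Subtracting the expected shift leaves a residual of -426.3 − (-436) = 9.7 m north and -465.1 − (-445) = -20.1 m east.
Residual distance = √(9.7² + (-20.1)²) = 22.3 m.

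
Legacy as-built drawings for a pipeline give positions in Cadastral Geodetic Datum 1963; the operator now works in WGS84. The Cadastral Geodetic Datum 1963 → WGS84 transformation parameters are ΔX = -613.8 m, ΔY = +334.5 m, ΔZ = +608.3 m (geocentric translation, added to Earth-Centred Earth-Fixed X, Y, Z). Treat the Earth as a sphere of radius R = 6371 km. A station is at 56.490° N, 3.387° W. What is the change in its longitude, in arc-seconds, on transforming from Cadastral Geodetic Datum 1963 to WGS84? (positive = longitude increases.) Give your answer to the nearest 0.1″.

Δλ = 17.5″

sin φ = 0.833789, cos φ = 0.552083, sin λ = -0.059080, cos λ = 0.998253.
East component: ΔE = −sin λ·ΔX + cos λ·ΔY = −(-0.059080)(-613.8) + (0.998253)(334.5) = 297.65 m.
1° of latitude spans πR/180 = 111195 m; at latitude φ, 1° of longitude spans that × cos φ = 61388.8 m, so Δλ = 297.65 / 61388.8 × 3600 = 17.455″.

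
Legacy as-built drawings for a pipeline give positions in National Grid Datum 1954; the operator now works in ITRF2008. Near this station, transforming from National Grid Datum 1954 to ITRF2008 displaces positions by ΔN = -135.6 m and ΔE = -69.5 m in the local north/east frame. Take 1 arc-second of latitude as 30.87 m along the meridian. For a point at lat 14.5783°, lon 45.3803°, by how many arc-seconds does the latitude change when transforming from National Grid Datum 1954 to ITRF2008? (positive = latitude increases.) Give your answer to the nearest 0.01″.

Δφ = -4.39″

1″ of latitude = 30.87 m, so Δφ = -135.6 / 30.87 = -4.393″.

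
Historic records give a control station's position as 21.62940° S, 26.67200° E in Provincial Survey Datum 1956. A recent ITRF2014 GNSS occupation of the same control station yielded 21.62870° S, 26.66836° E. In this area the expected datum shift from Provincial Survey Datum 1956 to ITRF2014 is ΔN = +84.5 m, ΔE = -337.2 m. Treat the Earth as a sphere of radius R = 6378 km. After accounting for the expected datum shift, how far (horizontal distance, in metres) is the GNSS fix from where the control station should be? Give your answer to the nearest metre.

40 m

Observed coordinate differences: Δφ = +0.00070°, Δλ = -0.00364°.
Converting to metres (1° lat = 111317 m, cos φ = 0.929587): observed ΔN = 77.9 m, observed ΔE = -376.7 m.
Subtracting the expected shift leaves a residual of 77.9 − (84.5) = -6.6 m north and -376.7 − (-337.2) = -39.5 m east.
Residual distance = √((-6.6)² + (-39.5)²) = 40.0 m.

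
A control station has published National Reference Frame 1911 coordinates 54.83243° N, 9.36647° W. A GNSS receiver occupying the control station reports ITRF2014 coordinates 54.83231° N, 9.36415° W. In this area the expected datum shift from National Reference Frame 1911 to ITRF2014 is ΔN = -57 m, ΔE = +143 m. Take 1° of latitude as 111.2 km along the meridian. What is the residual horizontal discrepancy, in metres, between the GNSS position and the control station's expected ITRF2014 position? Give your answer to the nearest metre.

44 m

Observed coordinate differences: Δφ = -0.00012°, Δλ = +0.00232°.
Converting to metres (1° lat = 111200 m, cos φ = 0.575970): observed ΔN = -13.3 m, observed ΔE = 148.6 m.
Subtracting the expected shift leaves a residual of -13.3 − (-57) = 43.7 m north and 148.6 − (143) = 5.6 m east.
Residual distance = √(43.7² + 5.6²) = 44.0 m.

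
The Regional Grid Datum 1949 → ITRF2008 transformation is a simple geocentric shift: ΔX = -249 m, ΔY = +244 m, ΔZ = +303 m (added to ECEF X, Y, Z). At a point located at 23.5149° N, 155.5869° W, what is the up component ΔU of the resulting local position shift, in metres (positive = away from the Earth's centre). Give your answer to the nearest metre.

ΔU = 236 m

The local up (radial) axis is (cos φ cos λ, cos φ sin λ, sin φ), giving ΔU = 207.908 − 92.473 + 120.893 = 236.33 m.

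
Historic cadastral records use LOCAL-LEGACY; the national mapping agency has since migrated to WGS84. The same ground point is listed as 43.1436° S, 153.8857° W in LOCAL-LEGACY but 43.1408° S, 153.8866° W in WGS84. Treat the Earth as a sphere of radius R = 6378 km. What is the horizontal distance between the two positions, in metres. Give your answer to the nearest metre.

Δφ = -43.1408° − -43.1436° = +0.0028°; Δλ = -153.8866° − -153.8857° = -0.0009°.
1° along a meridian = πR/180 = 111317 m.
ΔN = Δφ × 111317 = 311.7 m; ΔE = Δλ × 111317 × cos(-43.1436°) = -0.0009 × 111317 × 0.729642 = -73.1 m.
Distance = √(ΔE² + ΔN²) = √((-73.1)² + 311.7²) = 320.1 m.

320 m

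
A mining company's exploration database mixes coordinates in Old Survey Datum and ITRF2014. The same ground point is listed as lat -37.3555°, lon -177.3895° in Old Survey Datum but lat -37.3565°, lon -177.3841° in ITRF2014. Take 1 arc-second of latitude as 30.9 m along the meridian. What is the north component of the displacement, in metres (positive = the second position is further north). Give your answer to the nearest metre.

Δφ = -37.3565° − -37.3555° = -0.0010°; Δλ = -177.3841° − -177.3895° = +0.0054°.
1° of latitude = 3600 × 30.90 = 111240 m.
ΔN = Δφ × 111240 = -111.2 m; ΔE = Δλ × 111240 × cos(-37.3555°) = +0.0054 × 111240 × 0.794886 = 477.5 m.

ΔN = -111 m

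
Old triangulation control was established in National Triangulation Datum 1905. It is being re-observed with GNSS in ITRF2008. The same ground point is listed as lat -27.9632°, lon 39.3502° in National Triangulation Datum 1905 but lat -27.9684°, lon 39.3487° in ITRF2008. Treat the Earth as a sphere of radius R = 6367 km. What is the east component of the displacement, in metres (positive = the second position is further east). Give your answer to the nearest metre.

Δφ = -27.9684° − -27.9632° = -0.0052°; Δλ = 39.3487° − 39.3502° = -0.0015°.
1° along a meridian = πR/180 = 111125 m.
ΔN = Δφ × 111125 = -577.9 m; ΔE = Δλ × 111125 × cos(-27.9632°) = -0.0015 × 111125 × 0.883249 = -147.2 m.

ΔE = -147 m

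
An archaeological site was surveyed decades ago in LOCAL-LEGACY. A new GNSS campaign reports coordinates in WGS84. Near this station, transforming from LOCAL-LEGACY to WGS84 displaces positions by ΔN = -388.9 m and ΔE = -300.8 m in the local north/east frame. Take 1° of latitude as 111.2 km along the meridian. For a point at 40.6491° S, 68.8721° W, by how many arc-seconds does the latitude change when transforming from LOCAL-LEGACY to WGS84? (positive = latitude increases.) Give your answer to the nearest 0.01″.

1° of latitude = 111.2 km, so Δφ = -388.9 / 111200 = -0.0034973° = -12.590″.

Δφ = -12.59″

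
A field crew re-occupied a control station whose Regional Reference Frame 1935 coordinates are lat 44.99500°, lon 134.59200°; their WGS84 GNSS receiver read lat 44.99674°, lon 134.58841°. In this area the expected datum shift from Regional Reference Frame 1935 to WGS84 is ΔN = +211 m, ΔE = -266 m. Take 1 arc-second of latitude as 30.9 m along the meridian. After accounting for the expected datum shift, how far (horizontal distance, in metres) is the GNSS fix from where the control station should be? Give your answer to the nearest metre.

Observed coordinate differences: Δφ = +0.00174°, Δλ = -0.00359°.
Converting to metres (1° lat = 111240 m, cos φ = 0.707168): observed ΔN = 193.6 m, observed ΔE = -282.4 m.
Subtracting the expected shift leaves a residual of 193.6 − (211) = -17.4 m north and -282.4 − (-266) = -16.4 m east.
Residual distance = √((-17.4)² + (-16.4)²) = 23.9 m.

24 m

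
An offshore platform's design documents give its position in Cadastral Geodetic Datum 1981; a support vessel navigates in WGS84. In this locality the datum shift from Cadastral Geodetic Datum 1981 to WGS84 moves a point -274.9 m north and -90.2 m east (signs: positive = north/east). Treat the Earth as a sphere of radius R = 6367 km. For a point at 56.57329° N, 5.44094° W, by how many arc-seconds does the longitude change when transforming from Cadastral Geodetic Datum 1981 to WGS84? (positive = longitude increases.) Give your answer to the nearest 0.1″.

Δλ = -5.3″

At latitude 56.57329°, cos φ = 0.550870.
One radian of longitude at latitude φ spans R cos φ, so Δλ = ΔE / (R cos φ) = -90.2 / (6367000 × 0.550870) = -2.5717e-05 rad = -5.305″.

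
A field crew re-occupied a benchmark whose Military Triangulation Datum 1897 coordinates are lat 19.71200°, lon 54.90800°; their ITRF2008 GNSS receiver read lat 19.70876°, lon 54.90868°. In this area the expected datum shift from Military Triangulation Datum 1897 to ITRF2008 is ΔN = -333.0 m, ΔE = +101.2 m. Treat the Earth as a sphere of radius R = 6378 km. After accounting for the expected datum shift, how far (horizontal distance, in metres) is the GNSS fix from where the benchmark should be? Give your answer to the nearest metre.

41 m

Observed coordinate differences: Δφ = -0.00324°, Δλ = +0.00068°.
Converting to metres (1° lat = 111317 m, cos φ = 0.941400): observed ΔN = -360.7 m, observed ΔE = 71.3 m.
Subtracting the expected shift leaves a residual of -360.7 − (-333.0) = -27.7 m north and 71.3 − (101.2) = -29.9 m east.
Residual distance = √((-27.7)² + (-29.9)²) = 40.8 m.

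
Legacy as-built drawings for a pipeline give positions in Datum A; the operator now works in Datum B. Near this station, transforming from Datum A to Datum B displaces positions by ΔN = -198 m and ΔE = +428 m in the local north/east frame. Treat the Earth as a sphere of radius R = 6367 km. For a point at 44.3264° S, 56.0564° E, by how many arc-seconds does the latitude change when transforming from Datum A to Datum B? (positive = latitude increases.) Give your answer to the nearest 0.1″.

Δφ = -6.4″

On a sphere of radius R, 1 rad of latitude = R, so Δφ = ΔN / R = -198.0 / 6367000 = -3.1098e-05 rad = -6.414″.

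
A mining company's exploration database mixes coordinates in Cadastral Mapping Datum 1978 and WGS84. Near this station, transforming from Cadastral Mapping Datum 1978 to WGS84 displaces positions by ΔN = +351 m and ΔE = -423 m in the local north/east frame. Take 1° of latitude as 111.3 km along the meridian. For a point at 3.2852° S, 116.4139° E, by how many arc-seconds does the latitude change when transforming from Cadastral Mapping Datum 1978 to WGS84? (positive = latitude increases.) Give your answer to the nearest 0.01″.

1° of latitude = 111.3 km, so Δφ = 351.0 / 111300 = 0.0031536° = 11.353″.

Δφ = 11.35″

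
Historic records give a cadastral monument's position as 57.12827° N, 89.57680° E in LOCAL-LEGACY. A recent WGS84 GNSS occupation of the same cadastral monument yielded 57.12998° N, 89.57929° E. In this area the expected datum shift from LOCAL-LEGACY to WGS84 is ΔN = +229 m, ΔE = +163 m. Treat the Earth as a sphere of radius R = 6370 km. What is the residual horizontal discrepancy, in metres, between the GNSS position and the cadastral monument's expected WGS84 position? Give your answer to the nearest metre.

Observed coordinate differences: Δφ = +0.00171°, Δλ = +0.00249°.
Converting to metres (1° lat = 111177 m, cos φ = 0.542760): observed ΔN = 190.1 m, observed ΔE = 150.3 m.
Subtracting the expected shift leaves a residual of 190.1 − (229) = -38.9 m north and 150.3 − (163) = -12.7 m east.
Residual distance = √((-38.9)² + (-12.7)²) = 40.9 m.

41 m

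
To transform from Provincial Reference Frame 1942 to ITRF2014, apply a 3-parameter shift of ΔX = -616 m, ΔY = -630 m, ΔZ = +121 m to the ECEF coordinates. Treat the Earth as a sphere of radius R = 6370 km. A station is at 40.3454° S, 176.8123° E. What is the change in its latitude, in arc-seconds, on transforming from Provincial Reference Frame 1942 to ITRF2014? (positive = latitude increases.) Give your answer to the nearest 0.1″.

Δφ = 15.1″

sin φ = -0.647394, cos φ = 0.762156, sin λ = 0.055607, cos λ = -0.998453.
North component: ΔN = −sin φ cos λ·ΔX − sin φ sin λ·ΔY + cos φ·ΔZ = −(-0.647394)(-0.998453)(-616) − (-0.647394)(0.055607)(-630) + (0.762156)(121) = 467.72 m.
1° of latitude spans πR/180 = 111177 m, so Δφ = 467.72 / 111177 × 3600 = 15.145″.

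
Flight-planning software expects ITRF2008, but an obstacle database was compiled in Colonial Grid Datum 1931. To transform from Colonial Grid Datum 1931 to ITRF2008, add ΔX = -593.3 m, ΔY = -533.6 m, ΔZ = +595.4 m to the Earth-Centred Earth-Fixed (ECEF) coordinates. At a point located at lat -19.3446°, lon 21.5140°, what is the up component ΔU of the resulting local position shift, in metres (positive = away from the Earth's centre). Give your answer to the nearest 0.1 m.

ΔU = -902.7 m

At φ = -19.3446°, λ = 21.5140°: sin φ = -0.331249, cos φ = 0.943543, sin λ = 0.366729, cos λ = 0.930328.
ΔU = cos φ cos λ·ΔX + cos φ sin λ·ΔY + sin φ·ΔZ = (0.943543)(0.930328)(-593.3) + (0.943543)(0.366729)(-533.6) + (-0.331249)(595.4) = -902.67 m.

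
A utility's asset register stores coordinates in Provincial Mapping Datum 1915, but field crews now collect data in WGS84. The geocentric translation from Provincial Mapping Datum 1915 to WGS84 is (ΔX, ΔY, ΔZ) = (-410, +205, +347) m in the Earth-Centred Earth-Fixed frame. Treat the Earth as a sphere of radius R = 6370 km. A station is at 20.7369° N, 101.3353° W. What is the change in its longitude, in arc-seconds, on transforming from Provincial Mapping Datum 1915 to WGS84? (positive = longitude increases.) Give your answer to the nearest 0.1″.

sin φ = 0.354077, cos φ = 0.935216, sin λ = -0.980494, cos λ = -0.196550.
East component: ΔE = −sin λ·ΔX + cos λ·ΔY = −(-0.980494)(-410) + (-0.196550)(205) = -442.30 m.
1° of latitude spans πR/180 = 111177 m; at latitude φ, 1° of longitude spans that × cos φ = 103975.0 m, so Δλ = -442.30 / 103975.0 × 3600 = -15.314″.

Δλ = -15.3″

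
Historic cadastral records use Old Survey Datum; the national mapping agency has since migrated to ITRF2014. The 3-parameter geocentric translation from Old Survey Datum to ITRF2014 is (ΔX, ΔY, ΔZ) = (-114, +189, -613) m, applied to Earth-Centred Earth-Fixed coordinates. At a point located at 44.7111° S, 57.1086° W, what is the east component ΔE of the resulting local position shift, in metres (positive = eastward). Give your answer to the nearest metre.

ΔE = 7 m

The local east axis at (φ, λ) is (−sin λ, cos λ, 0), so ΔE = −sin(-57.1086°)·(-114) + cos(-57.1086°)·189 = 6.91 m.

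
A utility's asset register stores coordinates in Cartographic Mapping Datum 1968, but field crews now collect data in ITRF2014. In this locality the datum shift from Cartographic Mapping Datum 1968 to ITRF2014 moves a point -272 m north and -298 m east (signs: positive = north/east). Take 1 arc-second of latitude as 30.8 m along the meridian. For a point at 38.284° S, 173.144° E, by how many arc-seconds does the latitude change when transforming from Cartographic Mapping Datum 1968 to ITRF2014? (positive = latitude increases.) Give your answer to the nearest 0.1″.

Δφ = -8.8″

1″ of latitude = 30.80 m, so Δφ = -272.0 / 30.80 = -8.831″.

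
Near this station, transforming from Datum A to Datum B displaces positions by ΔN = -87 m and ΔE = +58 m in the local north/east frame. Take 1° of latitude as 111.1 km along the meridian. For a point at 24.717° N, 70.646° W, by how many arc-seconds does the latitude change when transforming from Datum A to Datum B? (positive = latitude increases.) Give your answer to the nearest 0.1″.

Δφ = -2.8″

1° of latitude = 111.1 km, so Δφ = -87.0 / 111100 = -0.0007831° = -2.819″.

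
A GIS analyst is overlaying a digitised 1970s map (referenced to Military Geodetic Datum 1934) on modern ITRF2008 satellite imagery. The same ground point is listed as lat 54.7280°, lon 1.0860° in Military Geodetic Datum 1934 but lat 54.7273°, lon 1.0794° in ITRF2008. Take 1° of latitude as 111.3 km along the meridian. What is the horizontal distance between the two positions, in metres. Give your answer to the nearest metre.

431 m

Δφ = 54.7273° − 54.7280° = -0.0007°; Δλ = 1.0794° − 1.0860° = -0.0066°.
ΔN = Δφ × 111300 = -77.9 m; ΔE = Δλ × 111300 × cos(54.7280°) = -0.0066 × 111300 × 0.577459 = -424.2 m.
Distance = √(ΔE² + ΔN²) = √((-424.2)² + (-77.9)²) = 431.3 m.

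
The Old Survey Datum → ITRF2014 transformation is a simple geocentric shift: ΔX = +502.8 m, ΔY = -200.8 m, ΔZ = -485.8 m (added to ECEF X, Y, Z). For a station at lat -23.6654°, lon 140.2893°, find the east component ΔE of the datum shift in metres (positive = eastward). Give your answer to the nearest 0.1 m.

At φ = -23.6654°, λ = 140.2893°: sin φ = -0.401395, cos φ = 0.915905, sin λ = 0.638911, cos λ = -0.769280.
ΔE = −sin λ·ΔX + cos λ·ΔY = −(0.638911)·(502.8) + (-0.769280)·(-200.8) = -166.77 m.

ΔE = -166.8 m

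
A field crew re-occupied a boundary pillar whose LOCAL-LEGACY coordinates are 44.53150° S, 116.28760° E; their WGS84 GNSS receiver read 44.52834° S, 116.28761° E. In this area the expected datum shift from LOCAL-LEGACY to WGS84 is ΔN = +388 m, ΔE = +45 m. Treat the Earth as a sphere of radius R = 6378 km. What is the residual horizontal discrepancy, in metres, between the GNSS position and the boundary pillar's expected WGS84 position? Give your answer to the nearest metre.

57 m

Observed coordinate differences: Δφ = +0.00316°, Δλ = +0.00001°.
Converting to metres (1° lat = 111317 m, cos φ = 0.712865): observed ΔN = 351.8 m, observed ΔE = 0.8 m.
Subtracting the expected shift leaves a residual of 351.8 − (388) = -36.2 m north and 0.8 − (45) = -44.2 m east.
Residual distance = √((-36.2)² + (-44.2)²) = 57.2 m.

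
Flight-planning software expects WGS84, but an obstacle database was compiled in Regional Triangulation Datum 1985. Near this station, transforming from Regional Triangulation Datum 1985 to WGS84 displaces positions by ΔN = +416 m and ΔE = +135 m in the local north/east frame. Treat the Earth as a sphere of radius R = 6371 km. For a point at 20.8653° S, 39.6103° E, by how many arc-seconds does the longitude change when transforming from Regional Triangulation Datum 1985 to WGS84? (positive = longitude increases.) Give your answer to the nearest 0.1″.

Δλ = 4.7″

At latitude -20.8653°, cos φ = 0.934420.
One radian of longitude at latitude φ spans R cos φ, so Δλ = ΔE / (R cos φ) = 135.0 / (6371000 × 0.934420) = 2.2677e-05 rad = 4.677″.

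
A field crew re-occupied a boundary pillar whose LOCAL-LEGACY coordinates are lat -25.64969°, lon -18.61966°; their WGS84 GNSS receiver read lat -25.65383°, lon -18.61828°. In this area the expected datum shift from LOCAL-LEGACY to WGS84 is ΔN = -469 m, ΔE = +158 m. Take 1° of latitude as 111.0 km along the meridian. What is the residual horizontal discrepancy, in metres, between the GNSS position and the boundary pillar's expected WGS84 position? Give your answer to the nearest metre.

Observed coordinate differences: Δφ = -0.00414°, Δλ = +0.00138°.
Converting to metres (1° lat = 111000 m, cos φ = 0.901457): observed ΔN = -459.5 m, observed ΔE = 138.1 m.
Subtracting the expected shift leaves a residual of -459.5 − (-469) = 9.5 m north and 138.1 − (158) = -19.9 m east.
Residual distance = √(9.5² + (-19.9)²) = 22.0 m.

22 m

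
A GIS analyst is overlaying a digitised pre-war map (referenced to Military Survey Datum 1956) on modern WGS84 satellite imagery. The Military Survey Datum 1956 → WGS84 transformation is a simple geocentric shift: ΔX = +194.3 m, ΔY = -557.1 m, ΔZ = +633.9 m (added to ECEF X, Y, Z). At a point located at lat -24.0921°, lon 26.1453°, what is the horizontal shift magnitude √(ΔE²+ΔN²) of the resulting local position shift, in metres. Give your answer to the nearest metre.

At φ = -24.0921°, λ = 26.1453°: sin φ = -0.408205, cos φ = 0.912890, sin λ = 0.440649, cos λ = 0.897679.
ΔE = −sin λ·ΔX + cos λ·ΔY = −(0.440649)·(194.3) + (0.897679)·(-557.1) = -585.72 m.
ΔN = −sin φ cos λ·ΔX − sin φ sin λ·ΔY + cos φ·ΔZ = −(-0.408205)(0.897679)(194.3) − (-0.408205)(0.440649)(-557.1) + (0.912890)(633.9) = 549.67 m.
Horizontal magnitude = √(ΔE² + ΔN²) = √((-585.72)² + 549.67²) = 803.24 m.

803 m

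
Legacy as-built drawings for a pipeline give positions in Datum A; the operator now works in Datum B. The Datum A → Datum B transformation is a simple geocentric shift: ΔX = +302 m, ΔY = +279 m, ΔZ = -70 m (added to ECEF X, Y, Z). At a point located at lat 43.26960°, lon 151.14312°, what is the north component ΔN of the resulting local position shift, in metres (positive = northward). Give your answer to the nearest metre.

ΔN = 38 m

The local north axis is (−sin φ cos λ, −sin φ sin λ, cos φ), giving ΔN = 181.297 − 92.295 − 50.970 = 38.03 m.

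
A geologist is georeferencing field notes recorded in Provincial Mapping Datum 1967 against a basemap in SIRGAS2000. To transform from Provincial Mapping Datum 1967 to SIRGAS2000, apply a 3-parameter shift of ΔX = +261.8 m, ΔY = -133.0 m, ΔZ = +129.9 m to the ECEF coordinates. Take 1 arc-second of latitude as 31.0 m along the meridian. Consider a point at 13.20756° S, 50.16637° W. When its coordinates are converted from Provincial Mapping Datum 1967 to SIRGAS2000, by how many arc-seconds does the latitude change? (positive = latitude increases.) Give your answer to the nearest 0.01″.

sin φ = -0.228479, cos φ = 0.973549, sin λ = -0.767908, cos λ = 0.640561.
North component: ΔN = −sin φ cos λ·ΔX − sin φ sin λ·ΔY + cos φ·ΔZ = −(-0.228479)(0.640561)(261.8) − (-0.228479)(-0.767908)(-133.0) + (0.973549)(129.9) = 188.11 m.
1° of latitude spans 3600 × 31.00 = 111600 m, so Δφ = 188.11 / 111600 × 3600 = 6.068″.

Δφ = 6.07″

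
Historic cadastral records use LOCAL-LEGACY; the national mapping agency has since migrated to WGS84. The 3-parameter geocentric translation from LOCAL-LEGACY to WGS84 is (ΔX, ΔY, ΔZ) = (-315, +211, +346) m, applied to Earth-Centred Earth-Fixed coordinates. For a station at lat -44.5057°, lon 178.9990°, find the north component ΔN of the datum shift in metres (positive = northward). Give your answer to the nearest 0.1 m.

The local north axis is (−sin φ cos λ, −sin φ sin λ, cos φ), giving ΔN = 220.775 + 2.584 + 246.761 = 470.12 m.

ΔN = 470.1 m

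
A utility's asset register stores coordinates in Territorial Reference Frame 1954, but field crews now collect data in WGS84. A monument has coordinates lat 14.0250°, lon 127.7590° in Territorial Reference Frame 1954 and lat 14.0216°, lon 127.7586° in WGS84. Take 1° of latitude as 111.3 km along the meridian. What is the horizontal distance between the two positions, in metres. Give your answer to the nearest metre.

381 m

Δφ = 14.0216° − 14.0250° = -0.0034°; Δλ = 127.7586° − 127.7590° = -0.0004°.
ΔN = Δφ × 111300 = -378.4 m; ΔE = Δλ × 111300 × cos(14.0250°) = -0.0004 × 111300 × 0.970190 = -43.2 m.
Distance = √(ΔE² + ΔN²) = √((-43.2)² + (-378.4)²) = 380.9 m.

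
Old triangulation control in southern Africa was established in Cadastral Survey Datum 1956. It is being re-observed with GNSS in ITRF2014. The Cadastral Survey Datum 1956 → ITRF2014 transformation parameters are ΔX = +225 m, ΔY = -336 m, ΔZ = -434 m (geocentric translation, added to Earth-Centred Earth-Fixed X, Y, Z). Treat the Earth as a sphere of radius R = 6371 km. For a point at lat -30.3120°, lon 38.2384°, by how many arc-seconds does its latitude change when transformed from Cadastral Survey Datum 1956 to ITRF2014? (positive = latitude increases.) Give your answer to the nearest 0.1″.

Δφ = -12.6″

sin φ = -0.504708, cos φ = 0.863290, sin λ = 0.618935, cos λ = 0.785442.
North component: ΔN = −sin φ cos λ·ΔX − sin φ sin λ·ΔY + cos φ·ΔZ = −(-0.504708)(0.785442)(225) − (-0.504708)(0.618935)(-336) + (0.863290)(-434) = -390.43 m.
1° of latitude spans πR/180 = 111195 m, so Δφ = -390.43 / 111195 × 3600 = -12.641″.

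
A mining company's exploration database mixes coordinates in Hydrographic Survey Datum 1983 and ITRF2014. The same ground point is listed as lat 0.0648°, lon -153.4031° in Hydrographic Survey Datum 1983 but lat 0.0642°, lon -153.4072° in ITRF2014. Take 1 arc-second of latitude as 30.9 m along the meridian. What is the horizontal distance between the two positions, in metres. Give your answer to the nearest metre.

Δφ = 0.0642° − 0.0648° = -0.0006°; Δλ = -153.4072° − -153.4031° = -0.0041°.
1° of latitude = 3600 × 30.90 = 111240 m.
ΔN = Δφ × 111240 = -66.7 m; ΔE = Δλ × 111240 × cos(0.0648°) = -0.0041 × 111240 × 0.999999 = -456.1 m.
Distance = √(ΔE² + ΔN²) = √((-456.1)² + (-66.7)²) = 460.9 m.

461 m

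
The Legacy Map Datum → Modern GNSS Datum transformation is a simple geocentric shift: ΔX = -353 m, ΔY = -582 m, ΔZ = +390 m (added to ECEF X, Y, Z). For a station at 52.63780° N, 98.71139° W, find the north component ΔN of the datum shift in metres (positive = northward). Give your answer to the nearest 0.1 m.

ΔN = -263.1 m

The local north axis is (−sin φ cos λ, −sin φ sin λ, cos φ), giving ΔN = -42.494 − 457.246 + 236.672 = -263.07 m.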